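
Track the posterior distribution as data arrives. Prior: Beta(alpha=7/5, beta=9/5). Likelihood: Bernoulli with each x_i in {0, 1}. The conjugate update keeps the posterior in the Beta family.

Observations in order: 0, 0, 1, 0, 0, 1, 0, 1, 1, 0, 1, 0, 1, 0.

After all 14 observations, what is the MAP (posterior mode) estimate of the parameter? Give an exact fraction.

8/19

obs 1: x=0 → posterior Beta(7/5, 14/5)
obs 2: x=0 → posterior Beta(7/5, 19/5)
obs 3: x=1 → posterior Beta(12/5, 19/5)
obs 4: x=0 → posterior Beta(12/5, 24/5)
obs 5: x=0 → posterior Beta(12/5, 29/5)
obs 6: x=1 → posterior Beta(17/5, 29/5)
obs 7: x=0 → posterior Beta(17/5, 34/5)
obs 8: x=1 → posterior Beta(22/5, 34/5)
obs 9: x=1 → posterior Beta(27/5, 34/5)
obs 10: x=0 → posterior Beta(27/5, 39/5)
obs 11: x=1 → posterior Beta(32/5, 39/5)
obs 12: x=0 → posterior Beta(32/5, 44/5)
obs 13: x=1 → posterior Beta(37/5, 44/5)
obs 14: x=0 → posterior Beta(37/5, 49/5)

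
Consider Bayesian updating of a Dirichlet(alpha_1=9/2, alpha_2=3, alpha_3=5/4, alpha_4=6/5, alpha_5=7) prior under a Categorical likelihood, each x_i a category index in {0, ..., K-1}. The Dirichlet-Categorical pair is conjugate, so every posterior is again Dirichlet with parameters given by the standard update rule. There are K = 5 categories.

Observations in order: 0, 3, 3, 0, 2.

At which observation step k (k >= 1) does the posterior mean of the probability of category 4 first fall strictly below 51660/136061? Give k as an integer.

k = 2

obs 1: x=0 → posterior Dirichlet(11/2, 3, 5/4, 6/5, 7)
obs 2: x=3 → posterior Dirichlet(11/2, 3, 5/4, 11/5, 7)
obs 3: x=3 → posterior Dirichlet(11/2, 3, 5/4, 16/5, 7)
obs 4: x=0 → posterior Dirichlet(13/2, 3, 5/4, 16/5, 7)
obs 5: x=2 → posterior Dirichlet(13/2, 3, 9/4, 16/5, 7)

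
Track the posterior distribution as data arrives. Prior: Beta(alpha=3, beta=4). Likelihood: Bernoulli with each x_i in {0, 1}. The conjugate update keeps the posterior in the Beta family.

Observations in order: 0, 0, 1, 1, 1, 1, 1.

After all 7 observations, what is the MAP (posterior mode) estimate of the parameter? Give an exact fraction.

7/12

obs 1: x=0 → posterior Beta(3, 5)
obs 2: x=0 → posterior Beta(3, 6)
obs 3: x=1 → posterior Beta(4, 6)
obs 4: x=1 → posterior Beta(5, 6)
obs 5: x=1 → posterior Beta(6, 6)
obs 6: x=1 → posterior Beta(7, 6)
obs 7: x=1 → posterior Beta(8, 6)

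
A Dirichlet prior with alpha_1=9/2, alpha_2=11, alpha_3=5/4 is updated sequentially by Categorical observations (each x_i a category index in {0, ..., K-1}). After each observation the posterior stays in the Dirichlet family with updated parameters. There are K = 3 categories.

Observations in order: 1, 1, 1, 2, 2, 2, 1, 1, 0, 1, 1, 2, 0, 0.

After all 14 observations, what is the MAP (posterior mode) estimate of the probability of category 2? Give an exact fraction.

17/111

obs 1: x=1 → posterior Dirichlet(9/2, 12, 5/4)
obs 2: x=1 → posterior Dirichlet(9/2, 13, 5/4)
obs 3: x=1 → posterior Dirichlet(9/2, 14, 5/4)
obs 4: x=2 → posterior Dirichlet(9/2, 14, 9/4)
obs 5: x=2 → posterior Dirichlet(9/2, 14, 13/4)
obs 6: x=2 → posterior Dirichlet(9/2, 14, 17/4)
obs 7: x=1 → posterior Dirichlet(9/2, 15, 17/4)
obs 8: x=1 → posterior Dirichlet(9/2, 16, 17/4)
obs 9: x=0 → posterior Dirichlet(11/2, 16, 17/4)
obs 10: x=1 → posterior Dirichlet(11/2, 17, 17/4)
obs 11: x=1 → posterior Dirichlet(11/2, 18, 17/4)
obs 12: x=2 → posterior Dirichlet(11/2, 18, 21/4)
obs 13: x=0 → posterior Dirichlet(13/2, 18, 21/4)
obs 14: x=0 → posterior Dirichlet(15/2, 18, 21/4)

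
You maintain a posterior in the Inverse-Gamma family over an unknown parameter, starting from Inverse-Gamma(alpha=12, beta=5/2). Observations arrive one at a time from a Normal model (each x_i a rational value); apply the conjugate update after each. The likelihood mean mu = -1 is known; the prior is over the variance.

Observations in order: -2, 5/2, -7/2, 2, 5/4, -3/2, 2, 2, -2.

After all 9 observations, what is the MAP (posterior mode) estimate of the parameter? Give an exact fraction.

185/112

obs 1: x=-2 → posterior Inverse-Gamma(25/2, 3)
obs 2: x=5/2 → posterior Inverse-Gamma(13, 73/8)
obs 3: x=-7/2 → posterior Inverse-Gamma(27/2, 49/4)
obs 4: x=2 → posterior Inverse-Gamma(14, 67/4)
obs 5: x=5/4 → posterior Inverse-Gamma(29/2, 617/32)
obs 6: x=-3/2 → posterior Inverse-Gamma(15, 621/32)
obs 7: x=2 → posterior Inverse-Gamma(31/2, 765/32)
obs 8: x=2 → posterior Inverse-Gamma(16, 909/32)
obs 9: x=-2 → posterior Inverse-Gamma(33/2, 925/32)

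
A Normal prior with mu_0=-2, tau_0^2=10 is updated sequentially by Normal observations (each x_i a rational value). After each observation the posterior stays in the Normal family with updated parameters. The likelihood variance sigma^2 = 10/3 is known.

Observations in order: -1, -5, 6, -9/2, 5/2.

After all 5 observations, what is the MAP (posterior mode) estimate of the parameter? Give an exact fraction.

-1/2

obs 1: x=-1 → posterior Normal(-5/4, 5/2)
obs 2: x=-5 → posterior Normal(-20/7, 10/7)
obs 3: x=6 → posterior Normal(-1/5, 1)
obs 4: x=-9/2 → posterior Normal(-31/26, 10/13)
obs 5: x=5/2 → posterior Normal(-1/2, 5/8)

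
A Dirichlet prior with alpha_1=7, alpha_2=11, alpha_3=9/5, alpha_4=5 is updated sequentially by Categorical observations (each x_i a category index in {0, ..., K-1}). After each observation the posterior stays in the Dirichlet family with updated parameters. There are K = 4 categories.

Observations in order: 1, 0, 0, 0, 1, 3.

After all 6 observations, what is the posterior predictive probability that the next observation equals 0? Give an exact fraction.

25/77

obs 1: x=1 → posterior Dirichlet(7, 12, 9/5, 5)
obs 2: x=0 → posterior Dirichlet(8, 12, 9/5, 5)
obs 3: x=0 → posterior Dirichlet(9, 12, 9/5, 5)
obs 4: x=0 → posterior Dirichlet(10, 12, 9/5, 5)
obs 5: x=1 → posterior Dirichlet(10, 13, 9/5, 5)
obs 6: x=3 → posterior Dirichlet(10, 13, 9/5, 6)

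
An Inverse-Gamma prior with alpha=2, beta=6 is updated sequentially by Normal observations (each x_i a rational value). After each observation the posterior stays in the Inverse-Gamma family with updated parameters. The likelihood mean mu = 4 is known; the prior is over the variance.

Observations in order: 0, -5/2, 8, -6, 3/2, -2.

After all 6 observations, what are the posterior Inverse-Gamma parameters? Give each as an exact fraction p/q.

obs 1: x=0 → posterior Inverse-Gamma(5/2, 14)
obs 2: x=-5/2 → posterior Inverse-Gamma(3, 281/8)
obs 3: x=8 → posterior Inverse-Gamma(7/2, 345/8)
obs 4: x=-6 → posterior Inverse-Gamma(4, 745/8)
obs 5: x=3/2 → posterior Inverse-Gamma(9/2, 385/4)
obs 6: x=-2 → posterior Inverse-Gamma(5, 457/4)

alpha=5, beta=457/4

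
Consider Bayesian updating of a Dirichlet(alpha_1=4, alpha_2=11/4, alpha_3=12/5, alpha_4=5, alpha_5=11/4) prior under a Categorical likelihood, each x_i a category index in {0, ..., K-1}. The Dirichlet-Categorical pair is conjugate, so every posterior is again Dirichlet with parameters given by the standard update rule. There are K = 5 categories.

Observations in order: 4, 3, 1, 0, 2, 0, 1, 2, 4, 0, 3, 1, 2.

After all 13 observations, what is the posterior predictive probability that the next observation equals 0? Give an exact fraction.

obs 1: x=4 → posterior Dirichlet(4, 11/4, 12/5, 5, 15/4)
obs 2: x=3 → posterior Dirichlet(4, 11/4, 12/5, 6, 15/4)
obs 3: x=1 → posterior Dirichlet(4, 15/4, 12/5, 6, 15/4)
obs 4: x=0 → posterior Dirichlet(5, 15/4, 12/5, 6, 15/4)
obs 5: x=2 → posterior Dirichlet(5, 15/4, 17/5, 6, 15/4)
obs 6: x=0 → posterior Dirichlet(6, 15/4, 17/5, 6, 15/4)
obs 7: x=1 → posterior Dirichlet(6, 19/4, 17/5, 6, 15/4)
obs 8: x=2 → posterior Dirichlet(6, 19/4, 22/5, 6, 15/4)
obs 9: x=4 → posterior Dirichlet(6, 19/4, 22/5, 6, 19/4)
obs 10: x=0 → posterior Dirichlet(7, 19/4, 22/5, 6, 19/4)
obs 11: x=3 → posterior Dirichlet(7, 19/4, 22/5, 7, 19/4)
obs 12: x=1 → posterior Dirichlet(7, 23/4, 22/5, 7, 19/4)
obs 13: x=2 → posterior Dirichlet(7, 23/4, 27/5, 7, 19/4)

70/299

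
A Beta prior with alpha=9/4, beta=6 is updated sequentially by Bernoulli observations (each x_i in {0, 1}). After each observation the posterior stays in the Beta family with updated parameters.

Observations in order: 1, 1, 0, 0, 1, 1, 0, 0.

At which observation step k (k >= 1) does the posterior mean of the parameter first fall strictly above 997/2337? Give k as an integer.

obs 1: x=1 → posterior Beta(13/4, 6)
obs 2: x=1 → posterior Beta(17/4, 6)
obs 3: x=0 → posterior Beta(17/4, 7)
obs 4: x=0 → posterior Beta(17/4, 8)
obs 5: x=1 → posterior Beta(21/4, 8)
obs 6: x=1 → posterior Beta(25/4, 8)
obs 7: x=0 → posterior Beta(25/4, 9)
obs 8: x=0 → posterior Beta(25/4, 10)

k = 6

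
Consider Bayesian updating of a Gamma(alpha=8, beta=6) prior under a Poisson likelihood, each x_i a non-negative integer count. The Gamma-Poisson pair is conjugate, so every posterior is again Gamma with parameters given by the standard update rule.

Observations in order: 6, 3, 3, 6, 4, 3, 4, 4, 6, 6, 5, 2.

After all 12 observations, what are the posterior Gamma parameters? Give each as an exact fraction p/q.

obs 1: x=6 → posterior Gamma(14, 7)
obs 2: x=3 → posterior Gamma(17, 8)
obs 3: x=3 → posterior Gamma(20, 9)
obs 4: x=6 → posterior Gamma(26, 10)
obs 5: x=4 → posterior Gamma(30, 11)
obs 6: x=3 → posterior Gamma(33, 12)
obs 7: x=4 → posterior Gamma(37, 13)
obs 8: x=4 → posterior Gamma(41, 14)
obs 9: x=6 → posterior Gamma(47, 15)
obs 10: x=6 → posterior Gamma(53, 16)
obs 11: x=5 → posterior Gamma(58, 17)
obs 12: x=2 → posterior Gamma(60, 18)

alpha=60, beta=18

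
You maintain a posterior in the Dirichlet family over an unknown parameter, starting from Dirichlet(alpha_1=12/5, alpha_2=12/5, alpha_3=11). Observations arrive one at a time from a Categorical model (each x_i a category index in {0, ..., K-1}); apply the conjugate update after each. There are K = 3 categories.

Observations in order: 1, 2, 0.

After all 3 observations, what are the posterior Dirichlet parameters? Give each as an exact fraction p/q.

obs 1: x=1 → posterior Dirichlet(12/5, 17/5, 11)
obs 2: x=2 → posterior Dirichlet(12/5, 17/5, 12)
obs 3: x=0 → posterior Dirichlet(17/5, 17/5, 12)

alpha_1=17/5, alpha_2=17/5, alpha_3=12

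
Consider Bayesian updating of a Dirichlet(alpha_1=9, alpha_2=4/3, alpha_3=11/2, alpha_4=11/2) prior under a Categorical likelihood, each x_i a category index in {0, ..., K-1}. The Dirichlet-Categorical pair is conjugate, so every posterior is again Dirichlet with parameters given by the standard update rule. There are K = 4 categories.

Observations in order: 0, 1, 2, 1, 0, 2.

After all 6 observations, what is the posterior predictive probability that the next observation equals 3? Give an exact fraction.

33/164

obs 1: x=0 → posterior Dirichlet(10, 4/3, 11/2, 11/2)
obs 2: x=1 → posterior Dirichlet(10, 7/3, 11/2, 11/2)
obs 3: x=2 → posterior Dirichlet(10, 7/3, 13/2, 11/2)
obs 4: x=1 → posterior Dirichlet(10, 10/3, 13/2, 11/2)
obs 5: x=0 → posterior Dirichlet(11, 10/3, 13/2, 11/2)
obs 6: x=2 → posterior Dirichlet(11, 10/3, 15/2, 11/2)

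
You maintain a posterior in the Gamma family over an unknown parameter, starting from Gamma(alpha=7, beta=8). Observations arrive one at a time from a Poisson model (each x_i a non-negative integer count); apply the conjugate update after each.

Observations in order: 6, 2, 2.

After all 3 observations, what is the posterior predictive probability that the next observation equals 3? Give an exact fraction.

163259390205271888033/1277919997482491707392

obs 1: x=6 → posterior Gamma(13, 9)
obs 2: x=2 → posterior Gamma(15, 10)
obs 3: x=2 → posterior Gamma(17, 11)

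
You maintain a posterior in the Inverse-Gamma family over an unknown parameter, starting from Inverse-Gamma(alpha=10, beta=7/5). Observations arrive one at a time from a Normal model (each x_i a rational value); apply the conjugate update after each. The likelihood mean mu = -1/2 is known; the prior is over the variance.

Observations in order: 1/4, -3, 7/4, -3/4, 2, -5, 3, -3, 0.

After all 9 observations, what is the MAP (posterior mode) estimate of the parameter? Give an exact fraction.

4799/2480

obs 1: x=1/4 → posterior Inverse-Gamma(21/2, 269/160)
obs 2: x=-3 → posterior Inverse-Gamma(11, 769/160)
obs 3: x=7/4 → posterior Inverse-Gamma(23/2, 587/80)
obs 4: x=-3/4 → posterior Inverse-Gamma(12, 1179/160)
obs 5: x=2 → posterior Inverse-Gamma(25/2, 1679/160)
obs 6: x=-5 → posterior Inverse-Gamma(13, 3299/160)
obs 7: x=3 → posterior Inverse-Gamma(27/2, 4279/160)
obs 8: x=-3 → posterior Inverse-Gamma(14, 4779/160)
obs 9: x=0 → posterior Inverse-Gamma(29/2, 4799/160)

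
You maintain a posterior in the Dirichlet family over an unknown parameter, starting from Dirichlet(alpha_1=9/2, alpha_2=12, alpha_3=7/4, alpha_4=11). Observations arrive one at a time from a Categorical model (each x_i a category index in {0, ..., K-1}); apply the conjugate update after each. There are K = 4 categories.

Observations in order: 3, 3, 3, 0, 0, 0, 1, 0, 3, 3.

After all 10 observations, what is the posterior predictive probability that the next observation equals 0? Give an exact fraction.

obs 1: x=3 → posterior Dirichlet(9/2, 12, 7/4, 12)
obs 2: x=3 → posterior Dirichlet(9/2, 12, 7/4, 13)
obs 3: x=3 → posterior Dirichlet(9/2, 12, 7/4, 14)
obs 4: x=0 → posterior Dirichlet(11/2, 12, 7/4, 14)
obs 5: x=0 → posterior Dirichlet(13/2, 12, 7/4, 14)
obs 6: x=0 → posterior Dirichlet(15/2, 12, 7/4, 14)
obs 7: x=1 → posterior Dirichlet(15/2, 13, 7/4, 14)
obs 8: x=0 → posterior Dirichlet(17/2, 13, 7/4, 14)
obs 9: x=3 → posterior Dirichlet(17/2, 13, 7/4, 15)
obs 10: x=3 → posterior Dirichlet(17/2, 13, 7/4, 16)

34/157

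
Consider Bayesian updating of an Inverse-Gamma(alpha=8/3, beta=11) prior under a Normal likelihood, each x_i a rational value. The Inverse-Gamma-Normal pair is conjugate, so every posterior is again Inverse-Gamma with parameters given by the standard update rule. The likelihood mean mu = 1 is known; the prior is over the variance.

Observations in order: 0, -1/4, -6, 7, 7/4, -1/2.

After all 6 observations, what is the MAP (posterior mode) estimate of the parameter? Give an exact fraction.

obs 1: x=0 → posterior Inverse-Gamma(19/6, 23/2)
obs 2: x=-1/4 → posterior Inverse-Gamma(11/3, 393/32)
obs 3: x=-6 → posterior Inverse-Gamma(25/6, 1177/32)
obs 4: x=7 → posterior Inverse-Gamma(14/3, 1753/32)
obs 5: x=7/4 → posterior Inverse-Gamma(31/6, 881/16)
obs 6: x=-1/2 → posterior Inverse-Gamma(17/3, 899/16)

2697/320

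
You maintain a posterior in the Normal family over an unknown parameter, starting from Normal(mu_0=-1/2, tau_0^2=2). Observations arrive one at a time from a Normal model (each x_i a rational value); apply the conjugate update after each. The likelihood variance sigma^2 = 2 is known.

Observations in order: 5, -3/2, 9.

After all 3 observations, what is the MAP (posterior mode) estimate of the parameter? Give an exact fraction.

3

obs 1: x=5 → posterior Normal(9/4, 1)
obs 2: x=-3/2 → posterior Normal(1, 2/3)
obs 3: x=9 → posterior Normal(3, 1/2)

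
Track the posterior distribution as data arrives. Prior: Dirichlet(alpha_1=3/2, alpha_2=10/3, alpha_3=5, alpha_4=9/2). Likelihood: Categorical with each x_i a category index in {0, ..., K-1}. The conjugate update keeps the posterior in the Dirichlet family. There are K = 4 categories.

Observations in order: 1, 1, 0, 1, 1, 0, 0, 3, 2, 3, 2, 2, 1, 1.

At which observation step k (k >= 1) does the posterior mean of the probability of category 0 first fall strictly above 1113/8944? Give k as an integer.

obs 1: x=1 → posterior Dirichlet(3/2, 13/3, 5, 9/2)
obs 2: x=1 → posterior Dirichlet(3/2, 16/3, 5, 9/2)
obs 3: x=0 → posterior Dirichlet(5/2, 16/3, 5, 9/2)
obs 4: x=1 → posterior Dirichlet(5/2, 19/3, 5, 9/2)
obs 5: x=1 → posterior Dirichlet(5/2, 22/3, 5, 9/2)
obs 6: x=0 → posterior Dirichlet(7/2, 22/3, 5, 9/2)
obs 7: x=0 → posterior Dirichlet(9/2, 22/3, 5, 9/2)
obs 8: x=3 → posterior Dirichlet(9/2, 22/3, 5, 11/2)
obs 9: x=2 → posterior Dirichlet(9/2, 22/3, 6, 11/2)
obs 10: x=3 → posterior Dirichlet(9/2, 22/3, 6, 13/2)
obs 11: x=2 → posterior Dirichlet(9/2, 22/3, 7, 13/2)
obs 12: x=2 → posterior Dirichlet(9/2, 22/3, 8, 13/2)
obs 13: x=1 → posterior Dirichlet(9/2, 25/3, 8, 13/2)
obs 14: x=1 → posterior Dirichlet(9/2, 28/3, 8, 13/2)

k = 3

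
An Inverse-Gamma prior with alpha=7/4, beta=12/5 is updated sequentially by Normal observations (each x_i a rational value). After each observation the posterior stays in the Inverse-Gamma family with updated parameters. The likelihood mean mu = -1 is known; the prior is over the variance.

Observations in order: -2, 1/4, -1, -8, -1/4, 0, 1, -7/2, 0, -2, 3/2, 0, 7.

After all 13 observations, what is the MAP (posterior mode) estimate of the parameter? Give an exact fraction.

obs 1: x=-2 → posterior Inverse-Gamma(9/4, 29/10)
obs 2: x=1/4 → posterior Inverse-Gamma(11/4, 589/160)
obs 3: x=-1 → posterior Inverse-Gamma(13/4, 589/160)
obs 4: x=-8 → posterior Inverse-Gamma(15/4, 4509/160)
obs 5: x=-1/4 → posterior Inverse-Gamma(17/4, 2277/80)
obs 6: x=0 → posterior Inverse-Gamma(19/4, 2317/80)
obs 7: x=1 → posterior Inverse-Gamma(21/4, 2477/80)
obs 8: x=-7/2 → posterior Inverse-Gamma(23/4, 2727/80)
obs 9: x=0 → posterior Inverse-Gamma(25/4, 2767/80)
obs 10: x=-2 → posterior Inverse-Gamma(27/4, 2807/80)
obs 11: x=3/2 → posterior Inverse-Gamma(29/4, 3057/80)
obs 12: x=0 → posterior Inverse-Gamma(31/4, 3097/80)
obs 13: x=7 → posterior Inverse-Gamma(33/4, 5657/80)

5657/740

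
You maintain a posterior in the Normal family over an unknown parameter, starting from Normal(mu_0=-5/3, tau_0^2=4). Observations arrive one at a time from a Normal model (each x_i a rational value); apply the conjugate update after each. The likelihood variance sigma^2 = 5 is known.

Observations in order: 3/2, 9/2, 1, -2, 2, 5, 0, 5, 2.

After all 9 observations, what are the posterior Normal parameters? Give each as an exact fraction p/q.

mu_0=203/123, tau_0^2=20/41

obs 1: x=3/2 → posterior Normal(-7/27, 20/9)
obs 2: x=9/2 → posterior Normal(47/39, 20/13)
obs 3: x=1 → posterior Normal(59/51, 20/17)
obs 4: x=-2 → posterior Normal(5/9, 20/21)
obs 5: x=2 → posterior Normal(59/75, 4/5)
obs 6: x=5 → posterior Normal(119/87, 20/29)
obs 7: x=0 → posterior Normal(119/99, 20/33)
obs 8: x=5 → posterior Normal(179/111, 20/37)
obs 9: x=2 → posterior Normal(203/123, 20/41)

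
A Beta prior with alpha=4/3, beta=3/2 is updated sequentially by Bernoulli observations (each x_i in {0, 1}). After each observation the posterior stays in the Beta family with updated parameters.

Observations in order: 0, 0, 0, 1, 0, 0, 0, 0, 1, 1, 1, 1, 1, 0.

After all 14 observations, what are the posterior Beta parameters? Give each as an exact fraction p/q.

obs 1: x=0 → posterior Beta(4/3, 5/2)
obs 2: x=0 → posterior Beta(4/3, 7/2)
obs 3: x=0 → posterior Beta(4/3, 9/2)
obs 4: x=1 → posterior Beta(7/3, 9/2)
obs 5: x=0 → posterior Beta(7/3, 11/2)
obs 6: x=0 → posterior Beta(7/3, 13/2)
obs 7: x=0 → posterior Beta(7/3, 15/2)
obs 8: x=0 → posterior Beta(7/3, 17/2)
obs 9: x=1 → posterior Beta(10/3, 17/2)
obs 10: x=1 → posterior Beta(13/3, 17/2)
obs 11: x=1 → posterior Beta(16/3, 17/2)
obs 12: x=1 → posterior Beta(19/3, 17/2)
obs 13: x=1 → posterior Beta(22/3, 17/2)
obs 14: x=0 → posterior Beta(22/3, 19/2)

alpha=22/3, beta=19/2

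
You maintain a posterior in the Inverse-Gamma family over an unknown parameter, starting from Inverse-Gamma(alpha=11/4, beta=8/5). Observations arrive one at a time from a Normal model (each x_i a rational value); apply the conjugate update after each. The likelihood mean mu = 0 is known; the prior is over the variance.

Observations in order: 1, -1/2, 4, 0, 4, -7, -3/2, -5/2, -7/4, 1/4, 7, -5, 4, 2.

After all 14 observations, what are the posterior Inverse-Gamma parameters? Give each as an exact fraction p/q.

obs 1: x=1 → posterior Inverse-Gamma(13/4, 21/10)
obs 2: x=-1/2 → posterior Inverse-Gamma(15/4, 89/40)
obs 3: x=4 → posterior Inverse-Gamma(17/4, 409/40)
obs 4: x=0 → posterior Inverse-Gamma(19/4, 409/40)
obs 5: x=4 → posterior Inverse-Gamma(21/4, 729/40)
obs 6: x=-7 → posterior Inverse-Gamma(23/4, 1709/40)
obs 7: x=-3/2 → posterior Inverse-Gamma(25/4, 877/20)
obs 8: x=-5/2 → posterior Inverse-Gamma(27/4, 1879/40)
obs 9: x=-7/4 → posterior Inverse-Gamma(29/4, 7761/160)
obs 10: x=1/4 → posterior Inverse-Gamma(31/4, 3883/80)
obs 11: x=7 → posterior Inverse-Gamma(33/4, 5843/80)
obs 12: x=-5 → posterior Inverse-Gamma(35/4, 6843/80)
obs 13: x=4 → posterior Inverse-Gamma(37/4, 7483/80)
obs 14: x=2 → posterior Inverse-Gamma(39/4, 7643/80)

alpha=39/4, beta=7643/80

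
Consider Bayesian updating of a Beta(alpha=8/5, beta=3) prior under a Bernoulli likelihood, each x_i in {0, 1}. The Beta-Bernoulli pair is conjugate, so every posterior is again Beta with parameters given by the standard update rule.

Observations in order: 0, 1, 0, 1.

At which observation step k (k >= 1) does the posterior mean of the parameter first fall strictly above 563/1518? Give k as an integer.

obs 1: x=0 → posterior Beta(8/5, 4)
obs 2: x=1 → posterior Beta(13/5, 4)
obs 3: x=0 → posterior Beta(13/5, 5)
obs 4: x=1 → posterior Beta(18/5, 5)

k = 2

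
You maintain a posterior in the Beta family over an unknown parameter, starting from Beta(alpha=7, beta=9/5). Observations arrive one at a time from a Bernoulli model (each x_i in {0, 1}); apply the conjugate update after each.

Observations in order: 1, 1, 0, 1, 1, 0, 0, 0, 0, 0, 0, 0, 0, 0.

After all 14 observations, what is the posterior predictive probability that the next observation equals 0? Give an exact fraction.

obs 1: x=1 → posterior Beta(8, 9/5)
obs 2: x=1 → posterior Beta(9, 9/5)
obs 3: x=0 → posterior Beta(9, 14/5)
obs 4: x=1 → posterior Beta(10, 14/5)
obs 5: x=1 → posterior Beta(11, 14/5)
obs 6: x=0 → posterior Beta(11, 19/5)
obs 7: x=0 → posterior Beta(11, 24/5)
obs 8: x=0 → posterior Beta(11, 29/5)
obs 9: x=0 → posterior Beta(11, 34/5)
obs 10: x=0 → posterior Beta(11, 39/5)
obs 11: x=0 → posterior Beta(11, 44/5)
obs 12: x=0 → posterior Beta(11, 49/5)
obs 13: x=0 → posterior Beta(11, 54/5)
obs 14: x=0 → posterior Beta(11, 59/5)

59/114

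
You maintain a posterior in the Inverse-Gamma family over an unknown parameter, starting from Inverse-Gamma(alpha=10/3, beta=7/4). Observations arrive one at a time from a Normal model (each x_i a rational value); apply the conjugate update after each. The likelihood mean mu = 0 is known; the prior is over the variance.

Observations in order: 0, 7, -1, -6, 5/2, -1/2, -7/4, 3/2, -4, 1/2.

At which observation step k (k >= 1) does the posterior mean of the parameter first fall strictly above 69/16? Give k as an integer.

obs 1: x=0 → posterior Inverse-Gamma(23/6, 7/4)
obs 2: x=7 → posterior Inverse-Gamma(13/3, 105/4)
obs 3: x=-1 → posterior Inverse-Gamma(29/6, 107/4)
obs 4: x=-6 → posterior Inverse-Gamma(16/3, 179/4)
obs 5: x=5/2 → posterior Inverse-Gamma(35/6, 383/8)
obs 6: x=-1/2 → posterior Inverse-Gamma(19/3, 48)
obs 7: x=-7/4 → posterior Inverse-Gamma(41/6, 1585/32)
obs 8: x=3/2 → posterior Inverse-Gamma(22/3, 1621/32)
obs 9: x=-4 → posterior Inverse-Gamma(47/6, 1877/32)
obs 10: x=1/2 → posterior Inverse-Gamma(25/3, 1881/32)

k = 2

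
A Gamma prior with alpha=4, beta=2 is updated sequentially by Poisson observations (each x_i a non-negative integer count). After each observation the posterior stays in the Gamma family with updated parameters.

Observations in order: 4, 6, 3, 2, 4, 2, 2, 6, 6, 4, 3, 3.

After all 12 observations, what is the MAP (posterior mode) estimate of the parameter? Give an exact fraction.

24/7

obs 1: x=4 → posterior Gamma(8, 3)
obs 2: x=6 → posterior Gamma(14, 4)
obs 3: x=3 → posterior Gamma(17, 5)
obs 4: x=2 → posterior Gamma(19, 6)
obs 5: x=4 → posterior Gamma(23, 7)
obs 6: x=2 → posterior Gamma(25, 8)
obs 7: x=2 → posterior Gamma(27, 9)
obs 8: x=6 → posterior Gamma(33, 10)
obs 9: x=6 → posterior Gamma(39, 11)
obs 10: x=4 → posterior Gamma(43, 12)
obs 11: x=3 → posterior Gamma(46, 13)
obs 12: x=3 → posterior Gamma(49, 14)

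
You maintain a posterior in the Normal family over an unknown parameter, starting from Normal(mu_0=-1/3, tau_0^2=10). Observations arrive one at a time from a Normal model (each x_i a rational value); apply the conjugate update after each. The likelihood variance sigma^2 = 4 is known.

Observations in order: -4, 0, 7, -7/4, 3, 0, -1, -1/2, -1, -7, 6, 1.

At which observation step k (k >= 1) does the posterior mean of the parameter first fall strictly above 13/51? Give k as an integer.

obs 1: x=-4 → posterior Normal(-62/21, 20/7)
obs 2: x=0 → posterior Normal(-31/18, 5/3)
obs 3: x=7 → posterior Normal(43/51, 20/17)
obs 4: x=-7/4 → posterior Normal(67/264, 10/11)
obs 5: x=3 → posterior Normal(247/324, 20/27)
obs 6: x=0 → posterior Normal(247/384, 5/8)
obs 7: x=-1 → posterior Normal(187/444, 20/37)
obs 8: x=-1/2 → posterior Normal(157/504, 10/21)
obs 9: x=-1 → posterior Normal(97/564, 20/47)
obs 10: x=-7 → posterior Normal(-323/624, 5/13)
obs 11: x=6 → posterior Normal(37/684, 20/57)
obs 12: x=1 → posterior Normal(97/744, 10/31)

k = 3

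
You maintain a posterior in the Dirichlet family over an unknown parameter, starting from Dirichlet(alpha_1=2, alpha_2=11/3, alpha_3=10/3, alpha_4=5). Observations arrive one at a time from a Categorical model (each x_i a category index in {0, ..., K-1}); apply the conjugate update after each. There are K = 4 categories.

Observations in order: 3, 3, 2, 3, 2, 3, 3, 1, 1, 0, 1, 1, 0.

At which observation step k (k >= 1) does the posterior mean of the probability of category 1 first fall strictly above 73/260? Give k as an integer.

k = 12

obs 1: x=3 → posterior Dirichlet(2, 11/3, 10/3, 6)
obs 2: x=3 → posterior Dirichlet(2, 11/3, 10/3, 7)
obs 3: x=2 → posterior Dirichlet(2, 11/3, 13/3, 7)
obs 4: x=3 → posterior Dirichlet(2, 11/3, 13/3, 8)
obs 5: x=2 → posterior Dirichlet(2, 11/3, 16/3, 8)
obs 6: x=3 → posterior Dirichlet(2, 11/3, 16/3, 9)
obs 7: x=3 → posterior Dirichlet(2, 11/3, 16/3, 10)
obs 8: x=1 → posterior Dirichlet(2, 14/3, 16/3, 10)
obs 9: x=1 → posterior Dirichlet(2, 17/3, 16/3, 10)
obs 10: x=0 → posterior Dirichlet(3, 17/3, 16/3, 10)
obs 11: x=1 → posterior Dirichlet(3, 20/3, 16/3, 10)
obs 12: x=1 → posterior Dirichlet(3, 23/3, 16/3, 10)
obs 13: x=0 → posterior Dirichlet(4, 23/3, 16/3, 10)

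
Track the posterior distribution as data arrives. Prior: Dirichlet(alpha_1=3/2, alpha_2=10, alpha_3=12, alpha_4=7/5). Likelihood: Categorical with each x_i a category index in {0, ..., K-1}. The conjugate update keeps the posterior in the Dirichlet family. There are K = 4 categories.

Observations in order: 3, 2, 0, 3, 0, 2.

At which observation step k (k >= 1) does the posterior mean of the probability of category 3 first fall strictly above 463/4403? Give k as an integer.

k = 4

obs 1: x=3 → posterior Dirichlet(3/2, 10, 12, 12/5)
obs 2: x=2 → posterior Dirichlet(3/2, 10, 13, 12/5)
obs 3: x=0 → posterior Dirichlet(5/2, 10, 13, 12/5)
obs 4: x=3 → posterior Dirichlet(5/2, 10, 13, 17/5)
obs 5: x=0 → posterior Dirichlet(7/2, 10, 13, 17/5)
obs 6: x=2 → posterior Dirichlet(7/2, 10, 14, 17/5)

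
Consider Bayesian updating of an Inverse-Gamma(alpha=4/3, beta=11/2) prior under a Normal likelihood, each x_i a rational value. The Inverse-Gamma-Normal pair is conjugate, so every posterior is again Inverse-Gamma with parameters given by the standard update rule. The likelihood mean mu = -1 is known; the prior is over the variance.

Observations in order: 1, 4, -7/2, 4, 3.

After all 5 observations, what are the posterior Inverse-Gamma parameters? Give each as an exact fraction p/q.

alpha=23/6, beta=349/8

obs 1: x=1 → posterior Inverse-Gamma(11/6, 15/2)
obs 2: x=4 → posterior Inverse-Gamma(7/3, 20)
obs 3: x=-7/2 → posterior Inverse-Gamma(17/6, 185/8)
obs 4: x=4 → posterior Inverse-Gamma(10/3, 285/8)
obs 5: x=3 → posterior Inverse-Gamma(23/6, 349/8)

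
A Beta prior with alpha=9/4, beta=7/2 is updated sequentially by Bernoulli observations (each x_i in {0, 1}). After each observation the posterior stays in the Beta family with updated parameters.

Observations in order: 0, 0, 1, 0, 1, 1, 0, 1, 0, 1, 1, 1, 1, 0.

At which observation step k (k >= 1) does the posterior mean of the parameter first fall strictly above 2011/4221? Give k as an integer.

obs 1: x=0 → posterior Beta(9/4, 9/2)
obs 2: x=0 → posterior Beta(9/4, 11/2)
obs 3: x=1 → posterior Beta(13/4, 11/2)
obs 4: x=0 → posterior Beta(13/4, 13/2)
obs 5: x=1 → posterior Beta(17/4, 13/2)
obs 6: x=1 → posterior Beta(21/4, 13/2)
obs 7: x=0 → posterior Beta(21/4, 15/2)
obs 8: x=1 → posterior Beta(25/4, 15/2)
obs 9: x=0 → posterior Beta(25/4, 17/2)
obs 10: x=1 → posterior Beta(29/4, 17/2)
obs 11: x=1 → posterior Beta(33/4, 17/2)
obs 12: x=1 → posterior Beta(37/4, 17/2)
obs 13: x=1 → posterior Beta(41/4, 17/2)
obs 14: x=0 → posterior Beta(41/4, 19/2)

k = 11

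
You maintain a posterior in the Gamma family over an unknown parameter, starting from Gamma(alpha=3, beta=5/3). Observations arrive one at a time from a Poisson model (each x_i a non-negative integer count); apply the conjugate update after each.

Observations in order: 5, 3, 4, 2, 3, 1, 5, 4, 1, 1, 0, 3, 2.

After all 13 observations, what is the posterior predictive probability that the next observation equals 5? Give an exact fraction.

1169682071664739152883451358842513354867078395262275861598273059946496/16908692777708688563979281162874109375742132033178319498546247522565409

obs 1: x=5 → posterior Gamma(8, 8/3)
obs 2: x=3 → posterior Gamma(11, 11/3)
obs 3: x=4 → posterior Gamma(15, 14/3)
obs 4: x=2 → posterior Gamma(17, 17/3)
obs 5: x=3 → posterior Gamma(20, 20/3)
obs 6: x=1 → posterior Gamma(21, 23/3)
obs 7: x=5 → posterior Gamma(26, 26/3)
obs 8: x=4 → posterior Gamma(30, 29/3)
obs 9: x=1 → posterior Gamma(31, 32/3)
obs 10: x=1 → posterior Gamma(32, 35/3)
obs 11: x=0 → posterior Gamma(32, 38/3)
obs 12: x=3 → posterior Gamma(35, 41/3)
obs 13: x=2 → posterior Gamma(37, 44/3)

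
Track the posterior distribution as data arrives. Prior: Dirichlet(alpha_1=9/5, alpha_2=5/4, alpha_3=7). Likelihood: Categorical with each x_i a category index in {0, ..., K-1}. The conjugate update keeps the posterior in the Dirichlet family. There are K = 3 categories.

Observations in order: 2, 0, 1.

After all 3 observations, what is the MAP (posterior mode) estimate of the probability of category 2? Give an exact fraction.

140/201

obs 1: x=2 → posterior Dirichlet(9/5, 5/4, 8)
obs 2: x=0 → posterior Dirichlet(14/5, 5/4, 8)
obs 3: x=1 → posterior Dirichlet(14/5, 9/4, 8)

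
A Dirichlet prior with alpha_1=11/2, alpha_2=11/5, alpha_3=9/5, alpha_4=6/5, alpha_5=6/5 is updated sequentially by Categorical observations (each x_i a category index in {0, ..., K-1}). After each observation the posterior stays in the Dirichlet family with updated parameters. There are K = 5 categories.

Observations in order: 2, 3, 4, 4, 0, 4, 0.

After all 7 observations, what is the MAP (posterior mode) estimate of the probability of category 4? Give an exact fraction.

32/139

obs 1: x=2 → posterior Dirichlet(11/2, 11/5, 14/5, 6/5, 6/5)
obs 2: x=3 → posterior Dirichlet(11/2, 11/5, 14/5, 11/5, 6/5)
obs 3: x=4 → posterior Dirichlet(11/2, 11/5, 14/5, 11/5, 11/5)
obs 4: x=4 → posterior Dirichlet(11/2, 11/5, 14/5, 11/5, 16/5)
obs 5: x=0 → posterior Dirichlet(13/2, 11/5, 14/5, 11/5, 16/5)
obs 6: x=4 → posterior Dirichlet(13/2, 11/5, 14/5, 11/5, 21/5)
obs 7: x=0 → posterior Dirichlet(15/2, 11/5, 14/5, 11/5, 21/5)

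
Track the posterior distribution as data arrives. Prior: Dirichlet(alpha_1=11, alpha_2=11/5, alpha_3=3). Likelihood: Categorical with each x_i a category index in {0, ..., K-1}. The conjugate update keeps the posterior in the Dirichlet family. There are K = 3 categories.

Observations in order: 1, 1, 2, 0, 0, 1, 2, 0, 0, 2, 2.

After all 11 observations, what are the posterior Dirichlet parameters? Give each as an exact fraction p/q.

alpha_1=15, alpha_2=26/5, alpha_3=7

obs 1: x=1 → posterior Dirichlet(11, 16/5, 3)
obs 2: x=1 → posterior Dirichlet(11, 21/5, 3)
obs 3: x=2 → posterior Dirichlet(11, 21/5, 4)
obs 4: x=0 → posterior Dirichlet(12, 21/5, 4)
obs 5: x=0 → posterior Dirichlet(13, 21/5, 4)
obs 6: x=1 → posterior Dirichlet(13, 26/5, 4)
obs 7: x=2 → posterior Dirichlet(13, 26/5, 5)
obs 8: x=0 → posterior Dirichlet(14, 26/5, 5)
obs 9: x=0 → posterior Dirichlet(15, 26/5, 5)
obs 10: x=2 → posterior Dirichlet(15, 26/5, 6)
obs 11: x=2 → posterior Dirichlet(15, 26/5, 7)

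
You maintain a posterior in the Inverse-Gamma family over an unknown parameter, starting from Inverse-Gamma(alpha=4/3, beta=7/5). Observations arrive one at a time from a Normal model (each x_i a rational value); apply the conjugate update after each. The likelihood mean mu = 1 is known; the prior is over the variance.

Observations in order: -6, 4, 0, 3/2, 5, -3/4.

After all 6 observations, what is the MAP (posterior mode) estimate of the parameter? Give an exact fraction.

obs 1: x=-6 → posterior Inverse-Gamma(11/6, 259/10)
obs 2: x=4 → posterior Inverse-Gamma(7/3, 152/5)
obs 3: x=0 → posterior Inverse-Gamma(17/6, 309/10)
obs 4: x=3/2 → posterior Inverse-Gamma(10/3, 1241/40)
obs 5: x=5 → posterior Inverse-Gamma(23/6, 1561/40)
obs 6: x=-3/4 → posterior Inverse-Gamma(13/3, 6489/160)

19467/2560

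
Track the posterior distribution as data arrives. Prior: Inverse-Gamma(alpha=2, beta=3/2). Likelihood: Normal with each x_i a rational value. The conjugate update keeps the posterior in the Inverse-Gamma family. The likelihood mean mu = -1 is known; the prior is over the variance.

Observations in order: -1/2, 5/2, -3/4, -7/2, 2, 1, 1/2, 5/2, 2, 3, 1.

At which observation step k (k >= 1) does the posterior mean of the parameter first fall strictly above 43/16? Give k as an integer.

obs 1: x=-1/2 → posterior Inverse-Gamma(5/2, 13/8)
obs 2: x=5/2 → posterior Inverse-Gamma(3, 31/4)
obs 3: x=-3/4 → posterior Inverse-Gamma(7/2, 249/32)
obs 4: x=-7/2 → posterior Inverse-Gamma(4, 349/32)
obs 5: x=2 → posterior Inverse-Gamma(9/2, 493/32)
obs 6: x=1 → posterior Inverse-Gamma(5, 557/32)
obs 7: x=1/2 → posterior Inverse-Gamma(11/2, 593/32)
obs 8: x=5/2 → posterior Inverse-Gamma(6, 789/32)
obs 9: x=2 → posterior Inverse-Gamma(13/2, 933/32)
obs 10: x=3 → posterior Inverse-Gamma(7, 1189/32)
obs 11: x=1 → posterior Inverse-Gamma(15/2, 1253/32)

k = 2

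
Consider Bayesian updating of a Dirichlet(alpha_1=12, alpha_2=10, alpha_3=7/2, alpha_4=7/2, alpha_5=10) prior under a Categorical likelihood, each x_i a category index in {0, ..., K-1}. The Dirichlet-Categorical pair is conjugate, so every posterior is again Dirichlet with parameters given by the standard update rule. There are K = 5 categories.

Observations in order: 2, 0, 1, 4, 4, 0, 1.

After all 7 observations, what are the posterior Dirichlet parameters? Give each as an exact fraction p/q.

obs 1: x=2 → posterior Dirichlet(12, 10, 9/2, 7/2, 10)
obs 2: x=0 → posterior Dirichlet(13, 10, 9/2, 7/2, 10)
obs 3: x=1 → posterior Dirichlet(13, 11, 9/2, 7/2, 10)
obs 4: x=4 → posterior Dirichlet(13, 11, 9/2, 7/2, 11)
obs 5: x=4 → posterior Dirichlet(13, 11, 9/2, 7/2, 12)
obs 6: x=0 → posterior Dirichlet(14, 11, 9/2, 7/2, 12)
obs 7: x=1 → posterior Dirichlet(14, 12, 9/2, 7/2, 12)

alpha_1=14, alpha_2=12, alpha_3=9/2, alpha_4=7/2, alpha_5=12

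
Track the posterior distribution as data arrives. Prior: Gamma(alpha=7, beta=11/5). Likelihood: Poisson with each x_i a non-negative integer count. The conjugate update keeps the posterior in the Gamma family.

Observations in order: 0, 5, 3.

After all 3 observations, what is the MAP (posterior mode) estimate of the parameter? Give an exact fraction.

obs 1: x=0 → posterior Gamma(7, 16/5)
obs 2: x=5 → posterior Gamma(12, 21/5)
obs 3: x=3 → posterior Gamma(15, 26/5)

35/13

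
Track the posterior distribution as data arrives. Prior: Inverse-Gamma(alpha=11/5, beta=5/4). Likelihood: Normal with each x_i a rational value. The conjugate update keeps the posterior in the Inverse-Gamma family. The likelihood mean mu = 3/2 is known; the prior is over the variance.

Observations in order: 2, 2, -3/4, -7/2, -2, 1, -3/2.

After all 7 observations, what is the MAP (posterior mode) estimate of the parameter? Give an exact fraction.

obs 1: x=2 → posterior Inverse-Gamma(27/10, 11/8)
obs 2: x=2 → posterior Inverse-Gamma(16/5, 3/2)
obs 3: x=-3/4 → posterior Inverse-Gamma(37/10, 129/32)
obs 4: x=-7/2 → posterior Inverse-Gamma(21/5, 529/32)
obs 5: x=-2 → posterior Inverse-Gamma(47/10, 725/32)
obs 6: x=1 → posterior Inverse-Gamma(26/5, 729/32)
obs 7: x=-3/2 → posterior Inverse-Gamma(57/10, 873/32)

4365/1072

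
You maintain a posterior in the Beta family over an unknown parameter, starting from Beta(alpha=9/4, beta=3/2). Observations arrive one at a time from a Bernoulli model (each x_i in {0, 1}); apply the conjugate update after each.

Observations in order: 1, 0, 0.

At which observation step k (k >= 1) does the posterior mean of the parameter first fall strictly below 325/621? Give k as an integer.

k = 3

obs 1: x=1 → posterior Beta(13/4, 3/2)
obs 2: x=0 → posterior Beta(13/4, 5/2)
obs 3: x=0 → posterior Beta(13/4, 7/2)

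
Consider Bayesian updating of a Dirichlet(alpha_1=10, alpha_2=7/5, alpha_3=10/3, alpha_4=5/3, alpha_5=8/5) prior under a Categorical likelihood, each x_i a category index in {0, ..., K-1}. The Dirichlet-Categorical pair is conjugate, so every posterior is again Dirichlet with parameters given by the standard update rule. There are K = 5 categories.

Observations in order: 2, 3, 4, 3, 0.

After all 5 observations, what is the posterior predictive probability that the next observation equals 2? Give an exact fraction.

obs 1: x=2 → posterior Dirichlet(10, 7/5, 13/3, 5/3, 8/5)
obs 2: x=3 → posterior Dirichlet(10, 7/5, 13/3, 8/3, 8/5)
obs 3: x=4 → posterior Dirichlet(10, 7/5, 13/3, 8/3, 13/5)
obs 4: x=3 → posterior Dirichlet(10, 7/5, 13/3, 11/3, 13/5)
obs 5: x=0 → posterior Dirichlet(11, 7/5, 13/3, 11/3, 13/5)

13/69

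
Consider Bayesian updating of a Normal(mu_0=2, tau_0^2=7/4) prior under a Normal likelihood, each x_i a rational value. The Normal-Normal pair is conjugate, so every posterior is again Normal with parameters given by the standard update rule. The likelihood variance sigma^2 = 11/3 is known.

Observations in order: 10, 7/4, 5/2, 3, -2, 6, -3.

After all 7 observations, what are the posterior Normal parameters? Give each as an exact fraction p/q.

obs 1: x=10 → posterior Normal(298/65, 77/65)
obs 2: x=7/4 → posterior Normal(1339/344, 77/86)
obs 3: x=5/2 → posterior Normal(1549/428, 77/107)
obs 4: x=3 → posterior Normal(1801/512, 77/128)
obs 5: x=-2 → posterior Normal(1633/596, 77/149)
obs 6: x=6 → posterior Normal(2137/680, 77/170)
obs 7: x=-3 → posterior Normal(1885/764, 77/191)

mu_0=1885/764, tau_0^2=77/191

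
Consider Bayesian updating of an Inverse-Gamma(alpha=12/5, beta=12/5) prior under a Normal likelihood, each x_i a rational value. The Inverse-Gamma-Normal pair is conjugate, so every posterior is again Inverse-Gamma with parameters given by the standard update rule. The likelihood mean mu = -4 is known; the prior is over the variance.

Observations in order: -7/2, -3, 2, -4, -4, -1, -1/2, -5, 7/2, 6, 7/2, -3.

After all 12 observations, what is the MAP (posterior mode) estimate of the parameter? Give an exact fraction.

obs 1: x=-7/2 → posterior Inverse-Gamma(29/10, 101/40)
obs 2: x=-3 → posterior Inverse-Gamma(17/5, 121/40)
obs 3: x=2 → posterior Inverse-Gamma(39/10, 841/40)
obs 4: x=-4 → posterior Inverse-Gamma(22/5, 841/40)
obs 5: x=-4 → posterior Inverse-Gamma(49/10, 841/40)
obs 6: x=-1 → posterior Inverse-Gamma(27/5, 1021/40)
obs 7: x=-1/2 → posterior Inverse-Gamma(59/10, 633/20)
obs 8: x=-5 → posterior Inverse-Gamma(32/5, 643/20)
obs 9: x=7/2 → posterior Inverse-Gamma(69/10, 2411/40)
obs 10: x=6 → posterior Inverse-Gamma(37/5, 4411/40)
obs 11: x=7/2 → posterior Inverse-Gamma(79/10, 692/5)
obs 12: x=-3 → posterior Inverse-Gamma(42/5, 1389/10)

1389/94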